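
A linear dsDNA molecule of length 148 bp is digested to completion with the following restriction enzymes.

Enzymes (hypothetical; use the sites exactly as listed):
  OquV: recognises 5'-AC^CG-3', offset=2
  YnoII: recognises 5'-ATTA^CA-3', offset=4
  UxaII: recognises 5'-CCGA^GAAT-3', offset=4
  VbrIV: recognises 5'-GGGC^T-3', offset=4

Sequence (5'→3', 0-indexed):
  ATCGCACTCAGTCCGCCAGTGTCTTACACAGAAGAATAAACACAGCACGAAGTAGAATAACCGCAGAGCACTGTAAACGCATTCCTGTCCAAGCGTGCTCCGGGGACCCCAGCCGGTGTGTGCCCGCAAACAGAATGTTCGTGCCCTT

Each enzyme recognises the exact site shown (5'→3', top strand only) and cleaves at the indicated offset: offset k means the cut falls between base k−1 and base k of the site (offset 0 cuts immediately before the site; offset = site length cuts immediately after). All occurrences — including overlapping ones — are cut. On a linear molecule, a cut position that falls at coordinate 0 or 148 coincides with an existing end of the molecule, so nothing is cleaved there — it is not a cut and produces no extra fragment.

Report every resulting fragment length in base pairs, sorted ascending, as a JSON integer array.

Scan for sites:
  OquV (ACCG, off=2): starts [59] → cuts [61]
  YnoII (ATTACA, off=4): no sites
  UxaII (CCGAGAAT, off=4): no sites
  VbrIV (GGGCT, off=4): no sites

All cut coordinates (distinct, sorted): [61]

Fragment lengths:
  [0,61): 61 bp
  [61,148): 87 bp

[61,87]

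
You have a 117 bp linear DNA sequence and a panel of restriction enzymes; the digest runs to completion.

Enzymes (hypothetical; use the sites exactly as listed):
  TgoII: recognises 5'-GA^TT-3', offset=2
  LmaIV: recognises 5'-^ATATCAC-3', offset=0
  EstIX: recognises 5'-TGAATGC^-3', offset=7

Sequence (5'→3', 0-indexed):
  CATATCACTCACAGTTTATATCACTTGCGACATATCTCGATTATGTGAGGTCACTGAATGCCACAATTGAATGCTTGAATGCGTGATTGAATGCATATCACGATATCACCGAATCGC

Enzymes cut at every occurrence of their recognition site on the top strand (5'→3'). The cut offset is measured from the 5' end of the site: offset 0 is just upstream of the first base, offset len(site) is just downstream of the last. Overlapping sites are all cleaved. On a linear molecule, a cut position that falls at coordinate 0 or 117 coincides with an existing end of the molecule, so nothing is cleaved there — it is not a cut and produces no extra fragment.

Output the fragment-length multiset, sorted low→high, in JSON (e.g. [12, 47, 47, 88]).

[1,4,8,8,8,13,15,16,21,23]

Scan for sites:
  TgoII GATT/2: at [38, 84] ⇒ [40, 86]
  LmaIV ATATCAC/0: at [1, 17, 94, 102] ⇒ [1, 17, 94, 102]
  EstIX TGAATGC/7: at [54, 67, 75, 87] ⇒ [61, 74, 82, 94]

Pooled cuts: [1, 17, 40, 61, 74, 82, 86, 94, 102]

Fragment lengths:
  [0,1): 1 bp
  [1,17): 16 bp
  [17,40): 23 bp
  [40,61): 21 bp
  [61,74): 13 bp
  [74,82): 8 bp
  [82,86): 4 bp
  [86,94): 8 bp
  [94,102): 8 bp
  [102,117): 15 bp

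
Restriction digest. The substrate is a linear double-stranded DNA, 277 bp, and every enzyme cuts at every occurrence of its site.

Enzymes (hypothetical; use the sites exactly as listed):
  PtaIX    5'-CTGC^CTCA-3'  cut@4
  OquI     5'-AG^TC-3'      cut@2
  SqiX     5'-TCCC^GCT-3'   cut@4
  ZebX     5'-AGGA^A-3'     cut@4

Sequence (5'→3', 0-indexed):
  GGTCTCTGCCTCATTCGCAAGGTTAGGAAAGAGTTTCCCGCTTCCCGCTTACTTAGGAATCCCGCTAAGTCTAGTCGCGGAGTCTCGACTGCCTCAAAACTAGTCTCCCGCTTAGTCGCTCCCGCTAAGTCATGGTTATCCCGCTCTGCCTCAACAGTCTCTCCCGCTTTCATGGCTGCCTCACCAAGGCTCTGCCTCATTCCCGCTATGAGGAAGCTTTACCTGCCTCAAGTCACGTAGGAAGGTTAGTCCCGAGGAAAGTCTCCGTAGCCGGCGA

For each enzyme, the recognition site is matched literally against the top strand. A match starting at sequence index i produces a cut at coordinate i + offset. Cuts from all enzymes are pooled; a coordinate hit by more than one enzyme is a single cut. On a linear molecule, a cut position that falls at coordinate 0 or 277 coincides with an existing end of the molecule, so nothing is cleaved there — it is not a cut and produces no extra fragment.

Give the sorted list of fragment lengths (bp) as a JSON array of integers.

Scan for sites:
  PtaIX (CTGCCTCA, off=4): starts [5, 88, 145, 175, 191, 222] → cuts [9, 92, 149, 179, 195, 226]
  OquI (AGTC, off=2): starts [67, 72, 80, 101, 113, 127, 155, 230, 247, 259] → cuts [69, 74, 82, 103, 115, 129, 157, 232, 249, 261]
  SqiX (TCCCGCT, off=4): starts [35, 42, 59, 105, 119, 138, 161, 200] → cuts [39, 46, 63, 109, 123, 142, 165, 204]
  ZebX (AGGAA, off=4): starts [24, 54, 210, 238, 254] → cuts [28, 58, 214, 242, 258]

Pooled cuts: [9, 28, 39, 46, 58, 63, 69, 74, 82, 92, 103, 109, 115, 123, 129, 142, 149, 157, 165, 179, 195, 204, 214, 226, 232, 242, 249, 258, 261]

Fragments:
  [0,9): 9 bp
  [9,28): 19 bp
  [28,39): 11 bp
  [39,46): 7 bp
  [46,58): 12 bp
  [58,63): 5 bp
  [63,69): 6 bp
  [69,74): 5 bp
  [74,82): 8 bp
  [82,92): 10 bp
  [92,103): 11 bp
  [103,109): 6 bp
  [109,115): 6 bp
  [115,123): 8 bp
  [123,129): 6 bp
  [129,142): 13 bp
  [142,149): 7 bp
  [149,157): 8 bp
  [157,165): 8 bp
  [165,179): 14 bp
  [179,195): 16 bp
  [195,204): 9 bp
  [204,214): 10 bp
  [214,226): 12 bp
  [226,232): 6 bp
  [232,242): 10 bp
  [242,249): 7 bp
  [249,258): 9 bp
  [258,261): 3 bp
  [261,277): 16 bp

[3,5,5,6,6,6,6,6,7,7,7,8,8,8,8,9,9,9,10,10,10,11,11,12,12,13,14,16,16,19]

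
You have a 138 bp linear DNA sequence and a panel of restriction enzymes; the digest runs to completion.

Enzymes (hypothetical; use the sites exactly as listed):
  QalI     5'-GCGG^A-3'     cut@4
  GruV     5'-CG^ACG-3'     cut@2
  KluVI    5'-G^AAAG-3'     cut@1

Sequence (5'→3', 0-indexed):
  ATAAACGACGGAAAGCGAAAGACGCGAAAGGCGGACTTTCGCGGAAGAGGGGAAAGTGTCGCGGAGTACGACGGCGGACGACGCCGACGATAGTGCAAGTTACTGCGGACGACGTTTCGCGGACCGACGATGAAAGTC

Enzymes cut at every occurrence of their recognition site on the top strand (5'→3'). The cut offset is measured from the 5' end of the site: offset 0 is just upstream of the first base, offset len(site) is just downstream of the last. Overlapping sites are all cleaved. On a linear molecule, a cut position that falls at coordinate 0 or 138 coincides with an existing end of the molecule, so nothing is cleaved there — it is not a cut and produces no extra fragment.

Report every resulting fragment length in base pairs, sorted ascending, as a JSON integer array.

Per-enzyme occurrences:
  QalI (GCGGA, off=4): starts [30, 40, 60, 73, 104, 118] → cuts [34, 44, 64, 77, 108, 122]
  GruV (CGACG, off=2): starts [5, 68, 78, 84, 109, 124] → cuts [7, 70, 80, 86, 111, 126]
  KluVI (GAAAG, off=1): starts [10, 16, 25, 51, 131] → cuts [11, 17, 26, 52, 132]

All cut coordinates (distinct, sorted): [7, 11, 17, 26, 34, 44, 52, 64, 70, 77, 80, 86, 108, 111, 122, 126, 132]

Fragment lengths:
  [0,7): 7 bp
  [7,11): 4 bp
  [11,17): 6 bp
  [17,26): 9 bp
  [26,34): 8 bp
  [34,44): 10 bp
  [44,52): 8 bp
  [52,64): 12 bp
  [64,70): 6 bp
  [70,77): 7 bp
  [77,80): 3 bp
  [80,86): 6 bp
  [86,108): 22 bp
  [108,111): 3 bp
  [111,122): 11 bp
  [122,126): 4 bp
  [126,132): 6 bp
  [132,138): 6 bp

[3,3,4,4,6,6,6,6,6,7,7,8,8,9,10,11,12,22]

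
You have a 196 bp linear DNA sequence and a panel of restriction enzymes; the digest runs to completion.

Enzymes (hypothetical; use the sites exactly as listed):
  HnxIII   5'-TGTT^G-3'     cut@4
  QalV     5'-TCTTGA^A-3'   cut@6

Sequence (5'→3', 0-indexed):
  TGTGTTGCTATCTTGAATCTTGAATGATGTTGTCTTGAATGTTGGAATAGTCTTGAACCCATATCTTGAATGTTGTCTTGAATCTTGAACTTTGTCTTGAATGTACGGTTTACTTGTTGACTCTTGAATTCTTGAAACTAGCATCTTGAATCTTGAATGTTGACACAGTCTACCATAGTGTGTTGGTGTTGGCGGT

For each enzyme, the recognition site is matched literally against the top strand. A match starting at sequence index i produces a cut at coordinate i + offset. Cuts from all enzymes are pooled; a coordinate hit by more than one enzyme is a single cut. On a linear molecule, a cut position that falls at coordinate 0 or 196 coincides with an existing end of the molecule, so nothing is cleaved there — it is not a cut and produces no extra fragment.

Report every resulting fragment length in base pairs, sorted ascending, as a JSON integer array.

Per-enzyme occurrences:
  HnxIII TGTTG/4: at [2, 27, 39, 70, 114, 157, 180, 186] ⇒ [6, 31, 43, 74, 118, 161, 184, 190]
  QalV TCTTGAA/6: at [10, 17, 32, 50, 63, 75, 82, 94, 121, 129, 143, 150] ⇒ [16, 23, 38, 56, 69, 81, 88, 100, 127, 135, 149, 156]

All cut coordinates (distinct, sorted): [6, 16, 23, 31, 38, 43, 56, 69, 74, 81, 88, 100, 118, 127, 135, 149, 156, 161, 184, 190]

Fragment lengths:
  [0,6): 6 bp
  [6,16): 10 bp
  [16,23): 7 bp
  [23,31): 8 bp
  [31,38): 7 bp
  [38,43): 5 bp
  [43,56): 13 bp
  [56,69): 13 bp
  [69,74): 5 bp
  [74,81): 7 bp
  [81,88): 7 bp
  [88,100): 12 bp
  [100,118): 18 bp
  [118,127): 9 bp
  [127,135): 8 bp
  [135,149): 14 bp
  [149,156): 7 bp
  [156,161): 5 bp
  [161,184): 23 bp
  [184,190): 6 bp
  [190,196): 6 bp

[5,5,5,6,6,6,7,7,7,7,7,8,8,9,10,12,13,13,14,18,23]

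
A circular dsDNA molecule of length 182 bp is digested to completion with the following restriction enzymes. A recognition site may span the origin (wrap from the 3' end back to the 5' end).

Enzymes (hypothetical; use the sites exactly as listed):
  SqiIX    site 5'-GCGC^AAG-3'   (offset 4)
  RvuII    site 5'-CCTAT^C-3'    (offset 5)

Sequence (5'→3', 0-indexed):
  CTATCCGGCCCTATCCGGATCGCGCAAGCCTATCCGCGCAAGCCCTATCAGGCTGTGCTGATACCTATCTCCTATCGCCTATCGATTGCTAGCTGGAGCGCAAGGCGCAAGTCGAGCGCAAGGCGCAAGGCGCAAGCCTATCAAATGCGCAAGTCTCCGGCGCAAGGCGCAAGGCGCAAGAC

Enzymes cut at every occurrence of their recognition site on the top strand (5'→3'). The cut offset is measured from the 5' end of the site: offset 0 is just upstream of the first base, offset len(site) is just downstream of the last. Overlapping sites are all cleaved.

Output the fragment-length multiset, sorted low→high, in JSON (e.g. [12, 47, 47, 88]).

Per-enzyme occurrences:
  SqiIX (GCGCAAG, off=4): starts [21, 35, 97, 104, 115, 122, 129, 146, 159, 166, 173] → cuts [25, 39, 101, 108, 119, 126, 133, 150, 163, 170, 177]
  RvuII (CCTATC, off=5): starts [9, 28, 43, 63, 70, 77, 136, 181] → cuts [4, 14, 33, 48, 68, 75, 82, 141]

Pooled cuts: [4, 14, 25, 33, 39, 48, 68, 75, 82, 101, 108, 119, 126, 133, 141, 150, 163, 170, 177]

Fragments:
  4→14: 10 bp
  14→25: 11 bp
  25→33: 8 bp
  33→39: 6 bp
  39→48: 9 bp
  48→68: 20 bp
  68→75: 7 bp
  75→82: 7 bp
  82→101: 19 bp
  101→108: 7 bp
  108→119: 11 bp
  119→126: 7 bp
  126→133: 7 bp
  133→141: 8 bp
  141→150: 9 bp
  150→163: 13 bp
  163→170: 7 bp
  170→177: 7 bp
  177→4 (wrap): 182-177+4 = 9 bp

[6,7,7,7,7,7,7,7,8,8,9,9,9,10,11,11,13,19,20]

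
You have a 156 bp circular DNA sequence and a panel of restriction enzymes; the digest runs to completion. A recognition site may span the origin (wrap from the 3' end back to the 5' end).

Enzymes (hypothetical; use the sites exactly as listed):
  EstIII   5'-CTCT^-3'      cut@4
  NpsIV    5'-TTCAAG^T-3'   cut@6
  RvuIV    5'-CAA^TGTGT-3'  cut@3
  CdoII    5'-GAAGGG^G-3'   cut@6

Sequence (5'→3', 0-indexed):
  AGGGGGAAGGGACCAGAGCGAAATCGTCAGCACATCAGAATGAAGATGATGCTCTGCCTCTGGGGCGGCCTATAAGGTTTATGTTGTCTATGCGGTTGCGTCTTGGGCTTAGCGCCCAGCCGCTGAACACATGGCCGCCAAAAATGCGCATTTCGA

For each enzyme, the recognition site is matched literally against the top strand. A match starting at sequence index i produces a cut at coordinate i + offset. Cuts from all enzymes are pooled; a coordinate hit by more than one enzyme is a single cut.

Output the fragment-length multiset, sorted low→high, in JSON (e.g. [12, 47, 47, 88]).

[6,51,99]

Scan for sites:
  EstIII (CTCT, off=4): starts [51, 57] → cuts [55, 61]
  NpsIV (TTCAAGT, off=6): no sites
  RvuIV (CAATGTGT, off=3): no sites
  CdoII (GAAGGGG, off=6): starts [154] → cuts [4]

Pooled cuts: [4, 55, 61]

Fragment lengths:
  4→55: 51 bp
  55→61: 6 bp
  61→4 (wrap): 156-61+4 = 99 bp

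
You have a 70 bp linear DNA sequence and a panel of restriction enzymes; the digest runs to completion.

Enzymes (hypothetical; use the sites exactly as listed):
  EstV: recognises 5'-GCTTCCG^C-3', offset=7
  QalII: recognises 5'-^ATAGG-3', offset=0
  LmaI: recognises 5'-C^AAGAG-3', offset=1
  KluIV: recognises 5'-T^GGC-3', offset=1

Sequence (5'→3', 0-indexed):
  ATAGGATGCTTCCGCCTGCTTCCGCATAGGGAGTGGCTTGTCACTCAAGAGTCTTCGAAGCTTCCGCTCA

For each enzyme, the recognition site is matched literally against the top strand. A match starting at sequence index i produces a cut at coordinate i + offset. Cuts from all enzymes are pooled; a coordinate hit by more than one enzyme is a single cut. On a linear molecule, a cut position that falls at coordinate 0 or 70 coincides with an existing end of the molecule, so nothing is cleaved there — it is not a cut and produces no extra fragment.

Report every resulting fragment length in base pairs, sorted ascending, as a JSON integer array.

[1,4,9,10,12,14,20]

Site scan:
  EstV (GCTTCCGC, off=7): starts [7, 17, 59] → cuts [14, 24, 66]
  QalII (ATAGG, off=0): starts [0, 25] → cuts [25] (position 0 is a terminus of the linear molecule — no cut)
  LmaI (CAAGAG, off=1): starts [45] → cuts [46]
  KluIV (TGGC, off=1): starts [33] → cuts [34]

All cut coordinates (distinct, sorted): [14, 24, 25, 34, 46, 66]

Fragment lengths:
  [0,14): 14 bp
  [14,24): 10 bp
  [24,25): 1 bp
  [25,34): 9 bp
  [34,46): 12 bp
  [46,66): 20 bp
  [66,70): 4 bp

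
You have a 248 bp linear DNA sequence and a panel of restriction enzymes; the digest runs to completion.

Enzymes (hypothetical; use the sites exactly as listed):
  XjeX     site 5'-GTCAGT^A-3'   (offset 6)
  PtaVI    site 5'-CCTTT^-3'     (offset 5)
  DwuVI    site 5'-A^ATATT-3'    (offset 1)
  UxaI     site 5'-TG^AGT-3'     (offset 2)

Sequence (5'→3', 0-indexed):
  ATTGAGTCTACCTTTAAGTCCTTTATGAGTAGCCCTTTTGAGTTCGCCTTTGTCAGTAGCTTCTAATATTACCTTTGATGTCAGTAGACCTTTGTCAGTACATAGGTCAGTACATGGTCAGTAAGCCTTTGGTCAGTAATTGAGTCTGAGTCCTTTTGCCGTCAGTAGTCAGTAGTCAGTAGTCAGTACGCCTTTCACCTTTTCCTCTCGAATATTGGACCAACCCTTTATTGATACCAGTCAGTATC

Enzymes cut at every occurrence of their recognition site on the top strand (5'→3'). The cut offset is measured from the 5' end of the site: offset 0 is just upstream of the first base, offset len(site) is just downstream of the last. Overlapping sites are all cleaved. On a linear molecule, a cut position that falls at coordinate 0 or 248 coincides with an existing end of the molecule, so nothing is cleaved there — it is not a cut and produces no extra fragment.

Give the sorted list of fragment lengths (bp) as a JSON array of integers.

[2,3,3,4,5,6,6,6,7,7,7,7,7,8,8,8,8,8,9,9,9,10,11,11,11,11,11,12,16,18]

Scan for sites:
  XjeX GTCAGTA/6: at [51, 79, 93, 105, 116, 131, 160, 167, 174, 181, 239] ⇒ [57, 85, 99, 111, 122, 137, 166, 173, 180, 187, 245]
  PtaVI CCTTT/5: at [10, 19, 33, 46, 71, 88, 125, 151, 190, 197, 224] ⇒ [15, 24, 38, 51, 76, 93, 130, 156, 195, 202, 229]
  DwuVI AATATT/1: at [64, 210] ⇒ [65, 211]
  UxaI TGAGT/2: at [2, 25, 38, 140, 146] ⇒ [4, 27, 40, 142, 148]

Pooled cuts: [4, 15, 24, 27, 38, 40, 51, 57, 65, 76, 85, 93, 99, 111, 122, 130, 137, 142, 148, 156, 166, 173, 180, 187, 195, 202, 211, 229, 245]

Fragments:
  [0,4): 4 bp
  [4,15): 11 bp
  [15,24): 9 bp
  [24,27): 3 bp
  [27,38): 11 bp
  [38,40): 2 bp
  [40,51): 11 bp
  [51,57): 6 bp
  [57,65): 8 bp
  [65,76): 11 bp
  [76,85): 9 bp
  [85,93): 8 bp
  [93,99): 6 bp
  [99,111): 12 bp
  [111,122): 11 bp
  [122,130): 8 bp
  [130,137): 7 bp
  [137,142): 5 bp
  [142,148): 6 bp
  [148,156): 8 bp
  [156,166): 10 bp
  [166,173): 7 bp
  [173,180): 7 bp
  [180,187): 7 bp
  [187,195): 8 bp
  [195,202): 7 bp
  [202,211): 9 bp
  [211,229): 18 bp
  [229,245): 16 bp
  [245,248): 3 bp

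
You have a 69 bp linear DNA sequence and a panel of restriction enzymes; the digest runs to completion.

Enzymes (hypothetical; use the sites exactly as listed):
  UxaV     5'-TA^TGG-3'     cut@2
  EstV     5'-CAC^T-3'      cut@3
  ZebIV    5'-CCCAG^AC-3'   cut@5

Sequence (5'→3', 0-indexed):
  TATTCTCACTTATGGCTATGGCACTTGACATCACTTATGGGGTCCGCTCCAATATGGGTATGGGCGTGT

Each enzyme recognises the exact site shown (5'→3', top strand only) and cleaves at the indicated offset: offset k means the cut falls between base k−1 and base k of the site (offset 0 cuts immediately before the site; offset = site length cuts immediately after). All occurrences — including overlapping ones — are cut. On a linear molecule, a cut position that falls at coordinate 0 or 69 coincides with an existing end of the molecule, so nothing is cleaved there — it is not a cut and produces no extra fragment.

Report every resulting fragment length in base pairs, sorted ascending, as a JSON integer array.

Site scan:
  UxaV TATGG/2: at [10, 16, 35, 52, 58] ⇒ [12, 18, 37, 54, 60]
  EstV CACT/3: at [6, 21, 31] ⇒ [9, 24, 34]
  ZebIV (CCCAGAC, off=5): no sites

Pooled cuts: [9, 12, 18, 24, 34, 37, 54, 60]

Fragments:
  [0,9): 9 bp
  [9,12): 3 bp
  [12,18): 6 bp
  [18,24): 6 bp
  [24,34): 10 bp
  [34,37): 3 bp
  [37,54): 17 bp
  [54,60): 6 bp
  [60,69): 9 bp

[3,3,6,6,6,9,9,10,17]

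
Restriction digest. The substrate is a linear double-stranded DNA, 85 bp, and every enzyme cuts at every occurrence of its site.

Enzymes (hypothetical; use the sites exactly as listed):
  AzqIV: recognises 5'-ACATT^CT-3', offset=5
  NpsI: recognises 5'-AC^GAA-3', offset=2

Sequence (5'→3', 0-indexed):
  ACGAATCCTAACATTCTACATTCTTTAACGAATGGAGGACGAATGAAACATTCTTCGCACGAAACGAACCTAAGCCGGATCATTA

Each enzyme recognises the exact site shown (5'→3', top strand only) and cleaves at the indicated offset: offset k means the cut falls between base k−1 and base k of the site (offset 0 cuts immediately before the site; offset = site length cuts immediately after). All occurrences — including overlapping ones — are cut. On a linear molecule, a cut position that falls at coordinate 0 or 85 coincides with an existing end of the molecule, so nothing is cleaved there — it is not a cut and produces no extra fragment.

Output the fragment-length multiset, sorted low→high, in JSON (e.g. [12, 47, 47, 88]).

Scan for sites:
  AzqIV (ACATTCT, off=5): starts [10, 17, 47] → cuts [15, 22, 52]
  NpsI (ACGAA, off=2): starts [0, 27, 38, 58, 63] → cuts [2, 29, 40, 60, 65]

Pooled cuts: [2, 15, 22, 29, 40, 52, 60, 65]

Fragments:
  [0,2): 2 bp
  [2,15): 13 bp
  [15,22): 7 bp
  [22,29): 7 bp
  [29,40): 11 bp
  [40,52): 12 bp
  [52,60): 8 bp
  [60,65): 5 bp
  [65,85): 20 bp

[2,5,7,7,8,11,12,13,20]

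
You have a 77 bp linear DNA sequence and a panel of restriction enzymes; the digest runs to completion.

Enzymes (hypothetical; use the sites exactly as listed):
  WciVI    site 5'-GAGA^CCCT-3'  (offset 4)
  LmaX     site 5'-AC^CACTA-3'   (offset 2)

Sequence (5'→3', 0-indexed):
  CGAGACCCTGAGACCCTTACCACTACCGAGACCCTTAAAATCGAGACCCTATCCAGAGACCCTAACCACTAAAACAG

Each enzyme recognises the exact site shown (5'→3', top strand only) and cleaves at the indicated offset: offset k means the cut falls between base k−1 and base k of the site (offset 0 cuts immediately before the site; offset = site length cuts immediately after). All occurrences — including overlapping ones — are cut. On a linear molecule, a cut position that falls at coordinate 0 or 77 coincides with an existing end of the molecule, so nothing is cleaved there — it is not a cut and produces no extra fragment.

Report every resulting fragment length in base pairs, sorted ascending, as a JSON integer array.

Site scan:
  WciVI GAGACCCT/4: at [1, 9, 27, 42, 55] ⇒ [5, 13, 31, 46, 59]
  LmaX ACCACTA/2: at [18, 64] ⇒ [20, 66]

All cut coordinates (distinct, sorted): [5, 13, 20, 31, 46, 59, 66]

Fragments:
  [0,5): 5 bp
  [5,13): 8 bp
  [13,20): 7 bp
  [20,31): 11 bp
  [31,46): 15 bp
  [46,59): 13 bp
  [59,66): 7 bp
  [66,77): 11 bp

[5,7,7,8,11,11,13,15]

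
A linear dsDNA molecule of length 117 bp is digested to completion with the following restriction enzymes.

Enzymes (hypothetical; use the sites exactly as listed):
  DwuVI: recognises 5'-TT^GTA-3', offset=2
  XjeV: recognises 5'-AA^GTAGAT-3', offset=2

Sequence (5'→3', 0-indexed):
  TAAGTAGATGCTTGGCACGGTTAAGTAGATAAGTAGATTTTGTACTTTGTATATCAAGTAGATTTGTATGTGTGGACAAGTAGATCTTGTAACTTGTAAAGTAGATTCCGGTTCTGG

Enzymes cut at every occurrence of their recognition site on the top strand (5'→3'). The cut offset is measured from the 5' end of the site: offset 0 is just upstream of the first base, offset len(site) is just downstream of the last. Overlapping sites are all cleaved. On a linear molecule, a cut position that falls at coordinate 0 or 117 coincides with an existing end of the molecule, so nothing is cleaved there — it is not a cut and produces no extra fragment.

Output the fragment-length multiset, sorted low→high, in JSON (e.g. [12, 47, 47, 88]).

Site scan:
  DwuVI (TTGTA, off=2): starts [39, 46, 63, 86, 93] → cuts [41, 48, 65, 88, 95]
  XjeV (AAGTAGAT, off=2): starts [1, 22, 30, 55, 77, 98] → cuts [3, 24, 32, 57, 79, 100]

Pooled cuts: [3, 24, 32, 41, 48, 57, 65, 79, 88, 95, 100]

Fragment lengths:
  [0,3): 3 bp
  [3,24): 21 bp
  [24,32): 8 bp
  [32,41): 9 bp
  [41,48): 7 bp
  [48,57): 9 bp
  [57,65): 8 bp
  [65,79): 14 bp
  [79,88): 9 bp
  [88,95): 7 bp
  [95,100): 5 bp
  [100,117): 17 bp

[3,5,7,7,8,8,9,9,9,14,17,21]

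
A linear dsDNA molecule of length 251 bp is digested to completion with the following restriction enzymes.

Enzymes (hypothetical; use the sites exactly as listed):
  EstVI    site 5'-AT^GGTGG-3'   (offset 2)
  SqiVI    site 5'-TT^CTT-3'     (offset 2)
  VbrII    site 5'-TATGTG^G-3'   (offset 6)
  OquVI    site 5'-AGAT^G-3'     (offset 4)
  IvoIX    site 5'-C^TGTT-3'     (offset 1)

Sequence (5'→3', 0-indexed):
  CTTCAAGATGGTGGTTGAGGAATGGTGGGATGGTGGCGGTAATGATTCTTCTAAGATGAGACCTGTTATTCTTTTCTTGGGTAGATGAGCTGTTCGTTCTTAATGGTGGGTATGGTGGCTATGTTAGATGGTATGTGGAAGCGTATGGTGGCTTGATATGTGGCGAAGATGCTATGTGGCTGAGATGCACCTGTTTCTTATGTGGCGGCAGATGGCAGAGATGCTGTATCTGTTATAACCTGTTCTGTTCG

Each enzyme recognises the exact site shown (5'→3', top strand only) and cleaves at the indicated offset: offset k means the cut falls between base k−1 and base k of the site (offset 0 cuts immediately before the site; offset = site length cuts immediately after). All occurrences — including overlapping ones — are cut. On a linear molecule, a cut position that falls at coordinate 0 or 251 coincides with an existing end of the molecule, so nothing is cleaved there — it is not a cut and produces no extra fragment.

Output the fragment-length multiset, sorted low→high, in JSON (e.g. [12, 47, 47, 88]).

Per-enzyme occurrences:
  EstVI (ATGGTGG, off=2): starts [7, 21, 29, 102, 111, 144] → cuts [9, 23, 31, 104, 113, 146]
  SqiVI (TTCTT, off=2): starts [45, 68, 73, 96, 194] → cuts [47, 70, 75, 98, 196]
  VbrII (TATGTGG, off=6): starts [131, 156, 172, 198] → cuts [137, 162, 178, 204]
  OquVI (AGATG, off=4): starts [5, 53, 82, 125, 166, 182, 209, 218] → cuts [9, 57, 86, 129, 170, 186, 213, 222]
  IvoIX (CTGTT, off=1): starts [62, 89, 190, 229, 239, 244] → cuts [63, 90, 191, 230, 240, 245]

Pooled cuts: [9, 23, 31, 47, 57, 63, 70, 75, 86, 90, 98, 104, 113, 129, 137, 146, 162, 170, 178, 186, 191, 196, 204, 213, 222, 230, 240, 245]

Fragment lengths:
  [0,9): 9 bp
  [9,23): 14 bp
  [23,31): 8 bp
  [31,47): 16 bp
  [47,57): 10 bp
  [57,63): 6 bp
  [63,70): 7 bp
  [70,75): 5 bp
  [75,86): 11 bp
  [86,90): 4 bp
  [90,98): 8 bp
  [98,104): 6 bp
  [104,113): 9 bp
  [113,129): 16 bp
  [129,137): 8 bp
  [137,146): 9 bp
  [146,162): 16 bp
  [162,170): 8 bp
  [170,178): 8 bp
  [178,186): 8 bp
  [186,191): 5 bp
  [191,196): 5 bp
  [196,204): 8 bp
  [204,213): 9 bp
  [213,222): 9 bp
  [222,230): 8 bp
  [230,240): 10 bp
  [240,245): 5 bp
  [245,251): 6 bp

[4,5,5,5,5,6,6,6,7,8,8,8,8,8,8,8,8,9,9,9,9,9,10,10,11,14,16,16,16]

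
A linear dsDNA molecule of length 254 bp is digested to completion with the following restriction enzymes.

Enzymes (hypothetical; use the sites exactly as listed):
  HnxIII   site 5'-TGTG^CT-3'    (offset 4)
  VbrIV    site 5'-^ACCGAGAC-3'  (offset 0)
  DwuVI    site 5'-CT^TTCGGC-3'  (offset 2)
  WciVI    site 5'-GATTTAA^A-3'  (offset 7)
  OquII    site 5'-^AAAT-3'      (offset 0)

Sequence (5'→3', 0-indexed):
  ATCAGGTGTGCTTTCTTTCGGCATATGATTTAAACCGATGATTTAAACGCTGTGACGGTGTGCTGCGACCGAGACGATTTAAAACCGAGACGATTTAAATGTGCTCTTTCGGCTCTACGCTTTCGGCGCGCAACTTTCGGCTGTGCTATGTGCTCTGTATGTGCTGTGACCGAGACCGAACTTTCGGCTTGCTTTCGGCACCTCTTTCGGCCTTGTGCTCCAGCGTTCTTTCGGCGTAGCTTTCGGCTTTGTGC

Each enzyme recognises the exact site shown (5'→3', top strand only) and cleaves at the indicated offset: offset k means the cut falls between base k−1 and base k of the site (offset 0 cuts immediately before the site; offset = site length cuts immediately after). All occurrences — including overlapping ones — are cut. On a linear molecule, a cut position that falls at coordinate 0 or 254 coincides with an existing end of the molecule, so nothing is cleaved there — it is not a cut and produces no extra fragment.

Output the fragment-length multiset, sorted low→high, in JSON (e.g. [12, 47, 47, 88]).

[1,2,4,5,5,5,6,7,10,10,11,11,12,12,12,12,13,13,13,14,14,14,15,16,17]

Scan for sites:
  HnxIII TGTGCT/4: at [6, 58, 99, 141, 148, 159, 213] ⇒ [10, 62, 103, 145, 152, 163, 217]
  VbrIV ACCGAGAC/0: at [67, 83, 168] ⇒ [67, 83, 168]
  DwuVI CTTTCGGC/2: at [14, 105, 119, 133, 180, 191, 203, 227, 239] ⇒ [16, 107, 121, 135, 182, 193, 205, 229, 241]
  WciVI GATTTAAA/7: at [26, 39, 75, 91] ⇒ [33, 46, 82, 98]
  OquII AAAT/0: at [96] ⇒ [96]

All cut coordinates (distinct, sorted): [10, 16, 33, 46, 62, 67, 82, 83, 96, 98, 103, 107, 121, 135, 145, 152, 163, 168, 182, 193, 205, 217, 229, 241]

Fragments:
  [0,10): 10 bp
  [10,16): 6 bp
  [16,33): 17 bp
  [33,46): 13 bp
  [46,62): 16 bp
  [62,67): 5 bp
  [67,82): 15 bp
  [82,83): 1 bp
  [83,96): 13 bp
  [96,98): 2 bp
  [98,103): 5 bp
  [103,107): 4 bp
  [107,121): 14 bp
  [121,135): 14 bp
  [135,145): 10 bp
  [145,152): 7 bp
  [152,163): 11 bp
  [163,168): 5 bp
  [168,182): 14 bp
  [182,193): 11 bp
  [193,205): 12 bp
  [205,217): 12 bp
  [217,229): 12 bp
  [229,241): 12 bp
  [241,254): 13 bp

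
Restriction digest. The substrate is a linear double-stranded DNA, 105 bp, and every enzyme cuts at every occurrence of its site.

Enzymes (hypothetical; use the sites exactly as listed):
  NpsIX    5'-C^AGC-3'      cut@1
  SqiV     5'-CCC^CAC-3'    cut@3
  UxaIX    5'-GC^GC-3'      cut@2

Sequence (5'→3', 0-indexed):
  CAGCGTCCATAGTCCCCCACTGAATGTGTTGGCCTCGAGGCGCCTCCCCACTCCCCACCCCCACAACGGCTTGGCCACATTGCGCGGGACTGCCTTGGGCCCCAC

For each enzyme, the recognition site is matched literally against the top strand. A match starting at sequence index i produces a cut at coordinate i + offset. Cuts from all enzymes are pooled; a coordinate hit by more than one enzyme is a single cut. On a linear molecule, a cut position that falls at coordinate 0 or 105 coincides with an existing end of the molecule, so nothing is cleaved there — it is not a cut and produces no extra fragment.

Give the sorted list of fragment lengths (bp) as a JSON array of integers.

[1,3,6,7,7,16,19,22,24]

Per-enzyme occurrences:
  NpsIX CAGC/1: at [0] ⇒ [1]
  SqiV CCCCAC/3: at [14, 45, 52, 58, 99] ⇒ [17, 48, 55, 61, 102]
  UxaIX GCGC/2: at [39, 81] ⇒ [41, 83]

Pooled cuts: [1, 17, 41, 48, 55, 61, 83, 102]

Fragment lengths:
  [0,1): 1 bp
  [1,17): 16 bp
  [17,41): 24 bp
  [41,48): 7 bp
  [48,55): 7 bp
  [55,61): 6 bp
  [61,83): 22 bp
  [83,102): 19 bp
  [102,105): 3 bp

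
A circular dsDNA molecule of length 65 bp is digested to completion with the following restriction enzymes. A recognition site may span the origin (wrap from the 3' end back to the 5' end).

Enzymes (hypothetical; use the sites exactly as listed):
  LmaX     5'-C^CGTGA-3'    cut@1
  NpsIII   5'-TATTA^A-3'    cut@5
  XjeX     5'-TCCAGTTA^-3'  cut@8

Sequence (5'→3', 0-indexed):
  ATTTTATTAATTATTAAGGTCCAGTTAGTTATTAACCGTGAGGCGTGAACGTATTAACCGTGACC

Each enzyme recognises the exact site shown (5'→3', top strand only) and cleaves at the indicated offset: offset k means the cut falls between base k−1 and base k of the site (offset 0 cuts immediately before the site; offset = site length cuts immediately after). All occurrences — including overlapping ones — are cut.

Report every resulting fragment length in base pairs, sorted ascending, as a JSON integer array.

[2,2,7,7,11,16,20]

Site scan:
  LmaX CCGTGA/1: at [35, 57] ⇒ [36, 58]
  NpsIII TATTAA/5: at [4, 11, 29, 51] ⇒ [9, 16, 34, 56]
  XjeX TCCAGTTA/8: at [19] ⇒ [27]

Pooled cuts: [9, 16, 27, 34, 36, 56, 58]

Fragments:
  9→16: 7 bp
  16→27: 11 bp
  27→34: 7 bp
  34→36: 2 bp
  36→56: 20 bp
  56→58: 2 bp
  58→9 (wrap): 65-58+9 = 16 bp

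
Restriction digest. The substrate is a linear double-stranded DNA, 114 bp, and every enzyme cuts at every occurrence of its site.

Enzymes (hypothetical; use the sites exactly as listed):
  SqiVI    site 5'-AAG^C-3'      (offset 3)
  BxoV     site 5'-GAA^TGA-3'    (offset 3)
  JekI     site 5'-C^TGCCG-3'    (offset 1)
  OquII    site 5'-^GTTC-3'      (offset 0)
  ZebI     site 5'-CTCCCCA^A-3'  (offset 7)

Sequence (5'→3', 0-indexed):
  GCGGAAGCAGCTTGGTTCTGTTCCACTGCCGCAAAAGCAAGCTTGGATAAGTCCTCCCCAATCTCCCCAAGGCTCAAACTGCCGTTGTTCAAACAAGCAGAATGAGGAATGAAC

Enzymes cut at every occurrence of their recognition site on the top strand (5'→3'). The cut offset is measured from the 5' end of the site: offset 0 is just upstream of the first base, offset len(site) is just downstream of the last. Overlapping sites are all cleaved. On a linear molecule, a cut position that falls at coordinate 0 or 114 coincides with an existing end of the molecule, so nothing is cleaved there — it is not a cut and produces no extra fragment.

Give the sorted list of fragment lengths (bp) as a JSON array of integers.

[4,5,5,5,7,7,7,7,7,9,10,11,11,19]

Per-enzyme occurrences:
  SqiVI AAGC/3: at [4, 34, 38, 94] ⇒ [7, 37, 41, 97]
  BxoV GAATGA/3: at [99, 106] ⇒ [102, 109]
  JekI CTGCCG/1: at [25, 78] ⇒ [26, 79]
  OquII GTTC/0: at [14, 19, 86] ⇒ [14, 19, 86]
  ZebI CTCCCCAA/7: at [53, 62] ⇒ [60, 69]

All cut coordinates (distinct, sorted): [7, 14, 19, 26, 37, 41, 60, 69, 79, 86, 97, 102, 109]

Fragments:
  [0,7): 7 bp
  [7,14): 7 bp
  [14,19): 5 bp
  [19,26): 7 bp
  [26,37): 11 bp
  [37,41): 4 bp
  [41,60): 19 bp
  [60,69): 9 bp
  [69,79): 10 bp
  [79,86): 7 bp
  [86,97): 11 bp
  [97,102): 5 bp
  [102,109): 7 bp
  [109,114): 5 bp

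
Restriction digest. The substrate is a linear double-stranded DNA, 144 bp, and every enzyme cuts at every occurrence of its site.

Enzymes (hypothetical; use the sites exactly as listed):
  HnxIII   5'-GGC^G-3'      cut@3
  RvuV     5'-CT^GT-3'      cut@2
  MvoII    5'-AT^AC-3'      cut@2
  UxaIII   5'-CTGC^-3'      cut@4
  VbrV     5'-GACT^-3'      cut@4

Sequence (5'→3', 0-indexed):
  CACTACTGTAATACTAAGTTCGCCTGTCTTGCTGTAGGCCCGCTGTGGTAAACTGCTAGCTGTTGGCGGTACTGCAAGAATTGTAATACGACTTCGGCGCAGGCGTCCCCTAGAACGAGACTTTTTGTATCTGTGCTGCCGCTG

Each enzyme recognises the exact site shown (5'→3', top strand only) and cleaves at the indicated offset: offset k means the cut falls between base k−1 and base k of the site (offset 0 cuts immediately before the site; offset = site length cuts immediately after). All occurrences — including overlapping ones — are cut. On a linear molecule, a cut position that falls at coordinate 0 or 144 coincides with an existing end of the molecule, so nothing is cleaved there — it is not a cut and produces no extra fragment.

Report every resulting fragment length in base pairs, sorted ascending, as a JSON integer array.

[5,5,5,5,6,6,6,7,7,8,8,10,11,12,12,13,18]

Scan for sites:
  HnxIII GGCG/3: at [64, 95, 101] ⇒ [67, 98, 104]
  RvuV CTGT/2: at [5, 23, 31, 42, 59, 130] ⇒ [7, 25, 33, 44, 61, 132]
  MvoII ATAC/2: at [10, 85] ⇒ [12, 87]
  UxaIII CTGC/4: at [52, 71, 135] ⇒ [56, 75, 139]
  VbrV GACT/4: at [89, 118] ⇒ [93, 122]

All cut coordinates (distinct, sorted): [7, 12, 25, 33, 44, 56, 61, 67, 75, 87, 93, 98, 104, 122, 132, 139]

Fragment lengths:
  [0,7): 7 bp
  [7,12): 5 bp
  [12,25): 13 bp
  [25,33): 8 bp
  [33,44): 11 bp
  [44,56): 12 bp
  [56,61): 5 bp
  [61,67): 6 bp
  [67,75): 8 bp
  [75,87): 12 bp
  [87,93): 6 bp
  [93,98): 5 bp
  [98,104): 6 bp
  [104,122): 18 bp
  [122,132): 10 bp
  [132,139): 7 bp
  [139,144): 5 bp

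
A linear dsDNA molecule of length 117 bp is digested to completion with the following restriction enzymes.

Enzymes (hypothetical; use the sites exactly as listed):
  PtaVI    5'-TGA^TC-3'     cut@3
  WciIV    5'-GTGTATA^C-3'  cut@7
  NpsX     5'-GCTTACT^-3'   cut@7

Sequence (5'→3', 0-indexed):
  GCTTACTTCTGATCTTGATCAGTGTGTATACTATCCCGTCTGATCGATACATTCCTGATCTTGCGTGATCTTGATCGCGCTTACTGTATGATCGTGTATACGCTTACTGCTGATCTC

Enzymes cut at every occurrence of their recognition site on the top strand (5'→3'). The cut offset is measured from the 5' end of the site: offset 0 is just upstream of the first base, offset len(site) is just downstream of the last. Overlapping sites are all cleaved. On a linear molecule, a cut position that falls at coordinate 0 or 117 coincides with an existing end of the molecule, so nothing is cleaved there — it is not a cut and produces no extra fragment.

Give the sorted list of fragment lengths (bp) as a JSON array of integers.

[4,5,5,6,6,6,7,8,9,10,11,12,13,15]

Scan for sites:
  PtaVI TGATC/3: at [9, 15, 40, 55, 65, 71, 88, 110] ⇒ [12, 18, 43, 58, 68, 74, 91, 113]
  WciIV GTGTATAC/7: at [23, 93] ⇒ [30, 100]
  NpsX GCTTACT/7: at [0, 78, 101] ⇒ [7, 85, 108]

All cut coordinates (distinct, sorted): [7, 12, 18, 30, 43, 58, 68, 74, 85, 91, 100, 108, 113]

Fragment lengths:
  [0,7): 7 bp
  [7,12): 5 bp
  [12,18): 6 bp
  [18,30): 12 bp
  [30,43): 13 bp
  [43,58): 15 bp
  [58,68): 10 bp
  [68,74): 6 bp
  [74,85): 11 bp
  [85,91): 6 bp
  [91,100): 9 bp
  [100,108): 8 bp
  [108,113): 5 bp
  [113,117): 4 bp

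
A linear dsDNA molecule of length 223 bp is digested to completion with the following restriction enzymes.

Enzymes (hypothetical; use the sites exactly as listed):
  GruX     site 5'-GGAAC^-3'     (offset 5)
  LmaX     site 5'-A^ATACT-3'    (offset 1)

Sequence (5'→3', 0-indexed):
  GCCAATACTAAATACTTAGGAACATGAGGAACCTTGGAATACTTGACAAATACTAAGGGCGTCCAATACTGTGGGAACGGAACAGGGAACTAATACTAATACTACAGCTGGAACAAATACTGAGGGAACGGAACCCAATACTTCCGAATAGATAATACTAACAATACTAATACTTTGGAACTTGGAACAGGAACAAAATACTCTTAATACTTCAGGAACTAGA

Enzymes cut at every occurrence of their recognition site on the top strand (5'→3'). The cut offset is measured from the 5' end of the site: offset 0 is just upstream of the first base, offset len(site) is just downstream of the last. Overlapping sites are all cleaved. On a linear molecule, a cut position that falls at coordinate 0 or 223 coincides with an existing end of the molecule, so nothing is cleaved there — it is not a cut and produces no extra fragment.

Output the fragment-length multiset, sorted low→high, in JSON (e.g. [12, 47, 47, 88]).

Site scan:
  GruX GGAAC/5: at [18, 27, 73, 78, 85, 109, 124, 129, 176, 183, 189, 214] ⇒ [23, 32, 78, 83, 90, 114, 129, 134, 181, 188, 194, 219]
  LmaX AATACT/1: at [3, 10, 37, 48, 64, 91, 97, 115, 136, 153, 162, 168, 196, 205] ⇒ [4, 11, 38, 49, 65, 92, 98, 116, 137, 154, 163, 169, 197, 206]

All cut coordinates (distinct, sorted): [4, 11, 23, 32, 38, 49, 65, 78, 83, 90, 92, 98, 114, 116, 129, 134, 137, 154, 163, 169, 181, 188, 194, 197, 206, 219]

Fragments:
  [0,4): 4 bp
  [4,11): 7 bp
  [11,23): 12 bp
  [23,32): 9 bp
  [32,38): 6 bp
  [38,49): 11 bp
  [49,65): 16 bp
  [65,78): 13 bp
  [78,83): 5 bp
  [83,90): 7 bp
  [90,92): 2 bp
  [92,98): 6 bp
  [98,114): 16 bp
  [114,116): 2 bp
  [116,129): 13 bp
  [129,134): 5 bp
  [134,137): 3 bp
  [137,154): 17 bp
  [154,163): 9 bp
  [163,169): 6 bp
  [169,181): 12 bp
  [181,188): 7 bp
  [188,194): 6 bp
  [194,197): 3 bp
  [197,206): 9 bp
  [206,219): 13 bp
  [219,223): 4 bp

[2,2,3,3,4,4,5,5,6,6,6,6,7,7,7,9,9,9,11,12,12,13,13,13,16,16,17]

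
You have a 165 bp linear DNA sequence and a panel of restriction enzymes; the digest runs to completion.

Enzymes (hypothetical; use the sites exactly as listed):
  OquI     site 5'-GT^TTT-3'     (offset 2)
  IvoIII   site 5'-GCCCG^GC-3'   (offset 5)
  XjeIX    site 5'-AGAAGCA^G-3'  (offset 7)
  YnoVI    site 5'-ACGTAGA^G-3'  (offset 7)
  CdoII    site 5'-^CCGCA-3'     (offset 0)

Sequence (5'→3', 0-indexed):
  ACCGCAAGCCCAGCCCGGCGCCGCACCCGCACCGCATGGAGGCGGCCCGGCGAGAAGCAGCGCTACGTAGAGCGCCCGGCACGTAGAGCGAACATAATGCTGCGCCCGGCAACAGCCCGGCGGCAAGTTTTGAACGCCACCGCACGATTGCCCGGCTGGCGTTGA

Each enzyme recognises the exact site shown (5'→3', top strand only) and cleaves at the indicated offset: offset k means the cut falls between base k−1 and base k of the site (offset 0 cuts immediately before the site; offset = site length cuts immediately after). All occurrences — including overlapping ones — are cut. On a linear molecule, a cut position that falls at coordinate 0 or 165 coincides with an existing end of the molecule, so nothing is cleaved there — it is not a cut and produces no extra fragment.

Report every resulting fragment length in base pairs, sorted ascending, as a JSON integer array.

[1,3,5,6,7,9,9,10,11,11,11,12,15,16,18,21]

Site scan:
  OquI GTTTT/2: at [126] ⇒ [128]
  IvoIII GCCCGGC/5: at [12, 44, 73, 103, 114, 149] ⇒ [17, 49, 78, 108, 119, 154]
  XjeIX AGAAGCAG/7: at [52] ⇒ [59]
  YnoVI ACGTAGAG/7: at [64, 80] ⇒ [71, 87]
  CdoII CCGCA/0: at [1, 20, 26, 31, 139] ⇒ [1, 20, 26, 31, 139]

All cut coordinates (distinct, sorted): [1, 17, 20, 26, 31, 49, 59, 71, 78, 87, 108, 119, 128, 139, 154]

Fragments:
  [0,1): 1 bp
  [1,17): 16 bp
  [17,20): 3 bp
  [20,26): 6 bp
  [26,31): 5 bp
  [31,49): 18 bp
  [49,59): 10 bp
  [59,71): 12 bp
  [71,78): 7 bp
  [78,87): 9 bp
  [87,108): 21 bp
  [108,119): 11 bp
  [119,128): 9 bp
  [128,139): 11 bp
  [139,154): 15 bp
  [154,165): 11 bp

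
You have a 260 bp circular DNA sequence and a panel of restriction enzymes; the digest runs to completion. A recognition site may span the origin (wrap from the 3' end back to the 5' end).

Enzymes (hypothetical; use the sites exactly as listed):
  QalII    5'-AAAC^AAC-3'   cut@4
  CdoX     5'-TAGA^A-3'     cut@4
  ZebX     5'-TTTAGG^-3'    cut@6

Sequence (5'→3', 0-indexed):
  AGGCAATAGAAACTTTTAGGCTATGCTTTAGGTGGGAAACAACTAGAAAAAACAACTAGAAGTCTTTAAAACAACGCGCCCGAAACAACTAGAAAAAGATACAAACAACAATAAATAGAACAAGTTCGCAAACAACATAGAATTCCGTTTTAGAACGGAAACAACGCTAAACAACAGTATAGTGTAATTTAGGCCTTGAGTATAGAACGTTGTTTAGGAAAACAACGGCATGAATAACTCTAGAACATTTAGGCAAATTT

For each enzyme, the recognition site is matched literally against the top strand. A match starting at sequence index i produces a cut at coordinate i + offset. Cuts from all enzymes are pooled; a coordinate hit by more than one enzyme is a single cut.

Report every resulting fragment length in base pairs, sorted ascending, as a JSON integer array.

[5,6,7,7,7,7,8,8,8,9,10,10,10,12,12,12,13,13,13,13,14,14,21,21]

Per-enzyme occurrences:
  QalII (AAACAAC, off=4): starts [36, 49, 68, 82, 102, 129, 158, 168, 219] → cuts [40, 53, 72, 86, 106, 133, 162, 172, 223]
  CdoX (TAGAA, off=4): starts [6, 43, 56, 89, 115, 137, 150, 202, 240] → cuts [10, 47, 60, 93, 119, 141, 154, 206, 244]
  ZebX (TTTAGG, off=6): starts [14, 26, 187, 212, 247, 257] → cuts [3, 20, 32, 193, 218, 253]

Pooled cuts: [3, 10, 20, 32, 40, 47, 53, 60, 72, 86, 93, 106, 119, 133, 141, 154, 162, 172, 193, 206, 218, 223, 244, 253]

Fragment lengths:
  3→10: 7 bp
  10→20: 10 bp
  20→32: 12 bp
  32→40: 8 bp
  40→47: 7 bp
  47→53: 6 bp
  53→60: 7 bp
  60→72: 12 bp
  72→86: 14 bp
  86→93: 7 bp
  93→106: 13 bp
  106→119: 13 bp
  119→133: 14 bp
  133→141: 8 bp
  141→154: 13 bp
  154→162: 8 bp
  162→172: 10 bp
  172→193: 21 bp
  193→206: 13 bp
  206→218: 12 bp
  218→223: 5 bp
  223→244: 21 bp
  244→253: 9 bp
  253→3 (wrap): 260-253+3 = 10 bp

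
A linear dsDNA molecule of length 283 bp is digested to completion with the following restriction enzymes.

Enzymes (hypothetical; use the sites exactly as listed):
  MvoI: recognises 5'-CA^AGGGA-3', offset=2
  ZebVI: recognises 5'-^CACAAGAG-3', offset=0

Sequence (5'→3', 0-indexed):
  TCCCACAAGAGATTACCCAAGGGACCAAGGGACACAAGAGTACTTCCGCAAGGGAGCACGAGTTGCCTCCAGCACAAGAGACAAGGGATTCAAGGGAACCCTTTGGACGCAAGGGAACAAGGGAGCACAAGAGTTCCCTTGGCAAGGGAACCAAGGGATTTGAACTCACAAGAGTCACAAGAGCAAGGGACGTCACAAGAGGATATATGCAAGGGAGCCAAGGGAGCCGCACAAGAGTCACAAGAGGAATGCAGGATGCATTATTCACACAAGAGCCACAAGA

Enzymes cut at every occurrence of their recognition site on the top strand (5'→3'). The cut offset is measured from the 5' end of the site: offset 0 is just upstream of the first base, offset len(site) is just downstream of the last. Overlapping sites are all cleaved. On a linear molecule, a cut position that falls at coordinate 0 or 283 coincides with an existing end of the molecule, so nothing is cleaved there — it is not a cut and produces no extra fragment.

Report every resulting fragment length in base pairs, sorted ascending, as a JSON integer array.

[3,5,6,8,8,8,9,9,9,9,9,9,10,11,13,16,16,18,18,19,19,22,29]

Per-enzyme occurrences:
  MvoI (CAAGGGA, off=2): starts [17, 25, 48, 81, 90, 109, 117, 142, 151, 183, 209, 218] → cuts [19, 27, 50, 83, 92, 111, 119, 144, 153, 185, 211, 220]
  ZebVI (CACAAGAG, off=0): starts [3, 32, 72, 125, 166, 175, 193, 229, 238, 267] → cuts [3, 32, 72, 125, 166, 175, 193, 229, 238, 267]

Pooled cuts: [3, 19, 27, 32, 50, 72, 83, 92, 111, 119, 125, 144, 153, 166, 175, 185, 193, 211, 220, 229, 238, 267]

Fragment lengths:
  [0,3): 3 bp
  [3,19): 16 bp
  [19,27): 8 bp
  [27,32): 5 bp
  [32,50): 18 bp
  [50,72): 22 bp
  [72,83): 11 bp
  [83,92): 9 bp
  [92,111): 19 bp
  [111,119): 8 bp
  [119,125): 6 bp
  [125,144): 19 bp
  [144,153): 9 bp
  [153,166): 13 bp
  [166,175): 9 bp
  [175,185): 10 bp
  [185,193): 8 bp
  [193,211): 18 bp
  [211,220): 9 bp
  [220,229): 9 bp
  [229,238): 9 bp
  [238,267): 29 bp
  [267,283): 16 bp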